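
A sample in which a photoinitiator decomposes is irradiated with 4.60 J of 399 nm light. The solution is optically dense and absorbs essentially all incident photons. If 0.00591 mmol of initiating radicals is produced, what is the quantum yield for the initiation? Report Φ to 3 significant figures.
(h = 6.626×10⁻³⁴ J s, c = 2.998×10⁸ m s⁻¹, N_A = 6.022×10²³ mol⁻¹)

Φ = 0.385

Product: 0.00591 mmol = 5.91×10⁻⁶ mol.
Photon energy at 399 nm: hc/λ = (6.626×10⁻³⁴)(2.998×10⁸)/(399×10⁻⁹) = 4.979×10⁻¹⁹ J.
Photons incident: 4.60 / 4.979×10⁻¹⁹ = 9.239×10¹⁸, i.e. 9.239×10¹⁸/6.022×10²³ = 1.534×10⁻⁵ mol.
Φ = 5.91×10⁻⁶ mol / 1.534×10⁻⁵ mol photons = 0.385.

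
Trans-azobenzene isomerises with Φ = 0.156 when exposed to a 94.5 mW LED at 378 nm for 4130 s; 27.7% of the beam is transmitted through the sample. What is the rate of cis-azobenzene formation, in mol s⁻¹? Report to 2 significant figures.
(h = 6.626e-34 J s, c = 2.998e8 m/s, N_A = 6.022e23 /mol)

Photon energy at 378 nm: hc/λ = (6.626e-34)(2.998e8)/(378e-9) = 5.255e-19 J.
Energy delivered: (94.5 mW)(4130 s) = 390.3 J.
Photons incident: 390.3 / 5.255e-19 = 7.427e20, i.e. 7.427e20/6.022e23 = 0.001233 mol.
Fraction absorbed: 1 − 27.7/100 = 0.7230.
Photons absorbed: 0.7230 × 0.001233 = 8.915e-4 mol.
Product formed: 0.156 × 8.915e-4 = 1.391e-4 mol.
Rate: 1.391e-4 / 4130 s = 3.4e-8 mol s⁻¹.

3.4e-8 mol s⁻¹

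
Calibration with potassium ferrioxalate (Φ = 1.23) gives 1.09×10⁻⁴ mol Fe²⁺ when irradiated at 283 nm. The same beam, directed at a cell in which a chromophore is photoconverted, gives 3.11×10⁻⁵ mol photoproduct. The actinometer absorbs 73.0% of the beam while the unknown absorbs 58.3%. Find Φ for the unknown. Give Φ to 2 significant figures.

Photons absorbed by the actinometer: 1.09×10⁻⁴ / 1.23 = 8.862×10⁻⁵ mol.
Incident flux: 8.862×10⁻⁵ / 0.730 = 1.214×10⁻⁴ einstein.
Absorbed by unknown: 0.583 × 1.214×10⁻⁴ = 7.078×10⁻⁵ mol.
Φ(unknown) = 3.11×10⁻⁵ / 7.078×10⁻⁵ = 0.44.

Φ = 0.44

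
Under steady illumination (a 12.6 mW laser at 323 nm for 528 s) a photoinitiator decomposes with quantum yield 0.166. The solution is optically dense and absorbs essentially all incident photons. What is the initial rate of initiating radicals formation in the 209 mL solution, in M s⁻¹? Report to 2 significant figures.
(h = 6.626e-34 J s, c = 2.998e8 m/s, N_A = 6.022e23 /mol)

Photon energy at 323 nm: hc/λ = (6.626e-34)(2.998e8)/(323e-9) = 6.150e-19 J.
Energy delivered: (12.6 mW)(528 s) = 6.653 J.
Photons incident: 6.653 / 6.150e-19 = 1.082e19, i.e. 1.082e19/6.022e23 = 1.797e-5 mol.
Product formed: 0.166 × 1.797e-5 = 2.983e-6 mol.
Rate: 2.983e-6 mol / (528 s × 0.209 L) = 2.7e-8 M s⁻¹.

2.7e-8 M s⁻¹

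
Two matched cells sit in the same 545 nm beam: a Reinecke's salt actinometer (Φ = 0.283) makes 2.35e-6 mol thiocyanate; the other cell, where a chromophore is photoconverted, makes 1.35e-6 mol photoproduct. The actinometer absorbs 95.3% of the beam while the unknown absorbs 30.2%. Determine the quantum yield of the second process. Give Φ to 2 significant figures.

Φ = 0.51

Photons absorbed by the actinometer: 2.35e-6 / 0.283 = 8.304e-6 mol.
Incident flux: 8.304e-6 / 0.953 = 8.714e-6 einstein.
Absorbed by unknown: 0.302 × 8.714e-6 = 2.632e-6 mol.
Φ(unknown) = 1.35e-6 / 2.632e-6 = 0.51.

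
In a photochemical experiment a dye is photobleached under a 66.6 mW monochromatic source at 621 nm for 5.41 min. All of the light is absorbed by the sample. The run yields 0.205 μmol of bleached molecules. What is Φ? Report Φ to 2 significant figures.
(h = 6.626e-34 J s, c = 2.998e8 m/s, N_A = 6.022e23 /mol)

Φ = 0.0018

Product: 0.205 μmol = 2.05e-7 mol.
Photon energy at 621 nm: hc/λ = (6.626e-34)(2.998e8)/(621e-9) = 3.199e-19 J.
Energy delivered: (66.6 mW)(324.6 s) = 21.62 J.
Photons incident: 21.62 / 3.199e-19 = 6.758e19, i.e. 6.758e19/6.022e23 = 1.122e-4 mol.
Φ = 2.05e-7 mol / 1.122e-4 mol photons = 0.0018.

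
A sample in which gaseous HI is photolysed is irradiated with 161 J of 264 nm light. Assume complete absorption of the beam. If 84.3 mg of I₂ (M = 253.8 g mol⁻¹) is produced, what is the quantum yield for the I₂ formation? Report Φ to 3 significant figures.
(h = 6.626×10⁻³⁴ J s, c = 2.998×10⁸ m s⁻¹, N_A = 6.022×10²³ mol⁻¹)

Φ = 0.935

Product: 84.3 mg / 253.8 g mol⁻¹ = 3.322×10⁻⁴ mol.
Photon energy at 264 nm: hc/λ = (6.626×10⁻³⁴)(2.998×10⁸)/(264×10⁻⁹) = 7.525×10⁻¹⁹ J.
Photons incident: 161 / 7.525×10⁻¹⁹ = 2.140×10²⁰, i.e. 2.140×10²⁰/6.022×10²³ = 3.554×10⁻⁴ mol.
Φ = 3.322×10⁻⁴ mol / 3.554×10⁻⁴ mol photons = 0.935.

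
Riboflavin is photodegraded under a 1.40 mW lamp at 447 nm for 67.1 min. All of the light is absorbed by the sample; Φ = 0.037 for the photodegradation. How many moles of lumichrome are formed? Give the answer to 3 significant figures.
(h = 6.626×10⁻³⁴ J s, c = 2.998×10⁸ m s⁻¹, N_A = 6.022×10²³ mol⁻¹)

7.79×10⁻⁷ mol

Photon energy at 447 nm: hc/λ = (6.626×10⁻³⁴)(2.998×10⁸)/(447×10⁻⁹) = 4.444×10⁻¹⁹ J.
Energy delivered: (1.40 mW)(4026 s) = 5.636 J.
Photons incident: 5.636 / 4.444×10⁻¹⁹ = 1.268×10¹⁹, i.e. 1.268×10¹⁹/6.022×10²³ = 2.106×10⁻⁵ mol.
Product: Φ × n_abs = 0.037 × 2.106×10⁻⁵ = 7.792×10⁻⁷ mol.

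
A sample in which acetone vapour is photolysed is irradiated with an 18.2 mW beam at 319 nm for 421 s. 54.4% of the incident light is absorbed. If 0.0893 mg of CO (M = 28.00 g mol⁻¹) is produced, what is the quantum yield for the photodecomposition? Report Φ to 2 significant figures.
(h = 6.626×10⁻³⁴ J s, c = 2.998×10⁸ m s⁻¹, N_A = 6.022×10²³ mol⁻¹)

Product: 0.0893 mg / 28.00 g mol⁻¹ = 3.189×10⁻⁶ mol.
Photon energy at 319 nm: hc/λ = (6.626×10⁻³⁴)(2.998×10⁸)/(319×10⁻⁹) = 6.227×10⁻¹⁹ J.
Energy delivered: (18.2 mW)(421 s) = 7.662 J.
Photons incident: 7.662 / 6.227×10⁻¹⁹ = 1.230×10¹⁹, i.e. 1.230×10¹⁹/6.022×10²³ = 2.043×10⁻⁵ mol.
Photons absorbed: 0.544 × 2.043×10⁻⁵ = 1.111×10⁻⁵ mol.
Φ = 3.189×10⁻⁶ mol / 1.111×10⁻⁵ mol photons = 0.29.

Φ = 0.29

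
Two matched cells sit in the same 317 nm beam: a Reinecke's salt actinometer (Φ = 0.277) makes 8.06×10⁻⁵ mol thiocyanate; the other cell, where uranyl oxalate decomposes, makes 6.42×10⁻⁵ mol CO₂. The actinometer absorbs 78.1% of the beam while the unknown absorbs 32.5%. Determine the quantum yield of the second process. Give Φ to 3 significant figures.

Φ = 0.530

Photons absorbed by the actinometer: 8.06×10⁻⁵ / 0.277 = 2.910×10⁻⁴ mol.
Incident flux: 2.910×10⁻⁴ / 0.781 = 3.726×10⁻⁴ einstein.
Absorbed by unknown: 0.325 × 3.726×10⁻⁴ = 1.211×10⁻⁴ mol.
Φ(unknown) = 6.42×10⁻⁵ / 1.211×10⁻⁴ = 0.530.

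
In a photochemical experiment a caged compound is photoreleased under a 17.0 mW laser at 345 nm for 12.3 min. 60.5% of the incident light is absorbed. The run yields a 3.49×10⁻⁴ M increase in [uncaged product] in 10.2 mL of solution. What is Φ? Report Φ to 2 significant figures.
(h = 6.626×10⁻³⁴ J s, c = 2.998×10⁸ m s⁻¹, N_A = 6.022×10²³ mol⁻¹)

Product: (3.49×10⁻⁴ M)(0.0102 L) = 3.560×10⁻⁶ mol.
Photon energy at 345 nm: hc/λ = (6.626×10⁻³⁴)(2.998×10⁸)/(345×10⁻⁹) = 5.758×10⁻¹⁹ J.
Energy delivered: (17.0 mW)(738 s) = 12.55 J.
Photons incident: 12.55 / 5.758×10⁻¹⁹ = 2.180×10¹⁹, i.e. 2.180×10¹⁹/6.022×10²³ = 3.620×10⁻⁵ mol.
Photons absorbed: 0.605 × 3.620×10⁻⁵ = 2.190×10⁻⁵ mol.
Φ = 3.560×10⁻⁶ mol / 2.190×10⁻⁵ mol photons = 0.16.

Φ = 0.16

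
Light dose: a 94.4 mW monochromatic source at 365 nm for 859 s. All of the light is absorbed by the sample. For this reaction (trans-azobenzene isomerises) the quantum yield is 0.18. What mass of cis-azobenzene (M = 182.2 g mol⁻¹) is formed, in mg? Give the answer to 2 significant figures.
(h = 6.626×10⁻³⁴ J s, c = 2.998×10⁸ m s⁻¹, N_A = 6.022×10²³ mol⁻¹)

8.1 mg

Photon energy at 365 nm: hc/λ = (6.626×10⁻³⁴)(2.998×10⁸)/(365×10⁻⁹) = 5.442×10⁻¹⁹ J.
Energy delivered: (94.4 mW)(859 s) = 81.09 J.
Photons incident: 81.09 / 5.442×10⁻¹⁹ = 1.490×10²⁰, i.e. 1.490×10²⁰/6.022×10²³ = 2.474×10⁻⁴ mol.
Product: Φ × n_abs = 0.18 × 2.474×10⁻⁴ = 4.453×10⁻⁵ mol.
Mass: 4.453×10⁻⁵ × 182.2 = 0.008113 g = 8.1 mg.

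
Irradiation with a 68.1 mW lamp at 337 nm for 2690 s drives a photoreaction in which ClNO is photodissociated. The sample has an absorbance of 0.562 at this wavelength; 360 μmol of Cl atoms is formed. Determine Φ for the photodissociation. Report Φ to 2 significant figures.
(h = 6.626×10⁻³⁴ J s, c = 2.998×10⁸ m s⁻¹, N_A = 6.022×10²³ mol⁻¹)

Product: 360 μmol = 3.60×10⁻⁴ mol.
Photon energy at 337 nm: hc/λ = (6.626×10⁻³⁴)(2.998×10⁸)/(337×10⁻⁹) = 5.895×10⁻¹⁹ J.
Energy delivered: (68.1 mW)(2690 s) = 183.2 J.
Photons incident: 183.2 / 5.895×10⁻¹⁹ = 3.108×10²⁰, i.e. 3.108×10²⁰/6.022×10²³ = 5.161×10⁻⁴ mol.
Fraction absorbed: 1 − 10^(−0.562) = 0.7258.
Photons absorbed: 0.7258 × 5.161×10⁻⁴ = 3.746×10⁻⁴ mol.
Φ = 3.60×10⁻⁴ mol / 3.746×10⁻⁴ mol photons = 0.96.

Φ = 0.96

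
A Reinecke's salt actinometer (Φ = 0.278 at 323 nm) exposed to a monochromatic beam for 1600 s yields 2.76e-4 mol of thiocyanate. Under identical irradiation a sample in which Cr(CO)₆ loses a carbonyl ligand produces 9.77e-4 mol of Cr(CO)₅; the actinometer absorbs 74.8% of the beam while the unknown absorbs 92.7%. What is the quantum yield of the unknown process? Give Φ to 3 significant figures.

Photons absorbed by the actinometer: 2.76e-4 / 0.278 = 9.928e-4 mol.
Incident flux: 9.928e-4 / 0.748 = 0.001327 einstein.
Absorbed by unknown: 0.927 × 0.001327 = 0.001230 mol.
Φ(unknown) = 9.77e-4 / 0.001230 = 0.794.

Φ = 0.794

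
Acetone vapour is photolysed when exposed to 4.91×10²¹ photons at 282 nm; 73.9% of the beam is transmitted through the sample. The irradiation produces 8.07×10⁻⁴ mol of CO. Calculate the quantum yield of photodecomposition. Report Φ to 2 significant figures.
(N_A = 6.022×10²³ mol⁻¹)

Moles of photons: 4.91×10²¹ / 6.022×10²³ = 0.008153 mol.
Fraction absorbed: 1 − 73.9/100 = 0.2610.
Photons absorbed: 0.2610 × 0.008153 = 0.002128 mol.
Φ = 8.07×10⁻⁴ mol / 0.002128 mol photons = 0.38.

Φ = 0.38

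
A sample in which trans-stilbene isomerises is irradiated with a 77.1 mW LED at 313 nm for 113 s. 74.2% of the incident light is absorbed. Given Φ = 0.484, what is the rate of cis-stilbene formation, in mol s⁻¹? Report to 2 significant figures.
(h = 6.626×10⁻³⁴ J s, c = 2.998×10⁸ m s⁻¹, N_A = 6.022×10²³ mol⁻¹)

7.2×10⁻⁸ mol s⁻¹

Photon energy at 313 nm: hc/λ = (6.626×10⁻³⁴)(2.998×10⁸)/(313×10⁻⁹) = 6.347×10⁻¹⁹ J.
Energy delivered: (77.1 mW)(113 s) = 8.712 J.
Photons incident: 8.712 / 6.347×10⁻¹⁹ = 1.373×10¹⁹, i.e. 1.373×10¹⁹/6.022×10²³ = 2.280×10⁻⁵ mol.
Photons absorbed: 0.742 × 2.280×10⁻⁵ = 1.692×10⁻⁵ mol.
Product formed: 0.484 × 1.692×10⁻⁵ = 8.189×10⁻⁶ mol.
Rate: 8.189×10⁻⁶ / 113 s = 7.2×10⁻⁸ mol s⁻¹.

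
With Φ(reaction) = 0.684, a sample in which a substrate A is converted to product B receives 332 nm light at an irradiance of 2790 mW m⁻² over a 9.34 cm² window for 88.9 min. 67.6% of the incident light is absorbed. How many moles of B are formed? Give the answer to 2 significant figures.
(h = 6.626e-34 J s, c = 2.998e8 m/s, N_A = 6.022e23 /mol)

1.8e-5 mol

Photon energy at 332 nm: hc/λ = (6.626e-34)(2.998e8)/(332e-9) = 5.983e-19 J.
Energy delivered: (2790 mW m⁻²)(9.34e-4 m²)(5334 s) = 13.90 J.
Photons incident: 13.90 / 5.983e-19 = 2.323e19, i.e. 2.323e19/6.022e23 = 3.858e-5 mol.
Photons absorbed: 0.676 × 3.858e-5 = 2.608e-5 mol.
Product: Φ × n_abs = 0.684 × 2.608e-5 = 1.784e-5 mol.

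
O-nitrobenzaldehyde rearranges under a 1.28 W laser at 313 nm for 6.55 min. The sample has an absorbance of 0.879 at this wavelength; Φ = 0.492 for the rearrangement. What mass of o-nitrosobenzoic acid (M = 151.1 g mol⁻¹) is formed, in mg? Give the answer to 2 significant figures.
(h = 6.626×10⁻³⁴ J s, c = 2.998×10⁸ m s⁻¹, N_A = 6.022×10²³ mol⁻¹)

85 mg

Photon energy at 313 nm: hc/λ = (6.626×10⁻³⁴)(2.998×10⁸)/(313×10⁻⁹) = 6.347×10⁻¹⁹ J.
Energy delivered: (1.28 W)(393 s) = 503.0 J.
Photons incident: 503.0 / 6.347×10⁻¹⁹ = 7.925×10²⁰, i.e. 7.925×10²⁰/6.022×10²³ = 0.001316 mol.
Fraction absorbed: 1 − 10^(−0.879) = 0.8679.
Photons absorbed: 0.8679 × 0.001316 = 0.001142 mol.
Product: Φ × n_abs = 0.492 × 0.001142 = 5.619×10⁻⁴ mol.
Mass: 5.619×10⁻⁴ × 151.1 = 0.08490 g = 85 mg.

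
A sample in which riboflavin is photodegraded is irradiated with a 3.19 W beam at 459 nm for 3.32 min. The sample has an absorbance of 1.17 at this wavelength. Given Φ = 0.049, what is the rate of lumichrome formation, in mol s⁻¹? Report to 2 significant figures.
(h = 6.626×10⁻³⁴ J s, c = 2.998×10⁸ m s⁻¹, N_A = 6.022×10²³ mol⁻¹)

5.6×10⁻⁷ mol s⁻¹

Photon energy at 459 nm: hc/λ = (6.626×10⁻³⁴)(2.998×10⁸)/(459×10⁻⁹) = 4.328×10⁻¹⁹ J.
Energy delivered: (3.19 W)(199.2 s) = 635.4 J.
Photons incident: 635.4 / 4.328×10⁻¹⁹ = 1.468×10²¹, i.e. 1.468×10²¹/6.022×10²³ = 0.002438 mol.
Fraction absorbed: 1 − 10^(−1.17) = 0.9324.
Photons absorbed: 0.9324 × 0.002438 = 0.002273 mol.
Product formed: 0.049 × 0.002273 = 1.114×10⁻⁴ mol.
Rate: 1.114×10⁻⁴ / 199.2 s = 5.6×10⁻⁷ mol s⁻¹.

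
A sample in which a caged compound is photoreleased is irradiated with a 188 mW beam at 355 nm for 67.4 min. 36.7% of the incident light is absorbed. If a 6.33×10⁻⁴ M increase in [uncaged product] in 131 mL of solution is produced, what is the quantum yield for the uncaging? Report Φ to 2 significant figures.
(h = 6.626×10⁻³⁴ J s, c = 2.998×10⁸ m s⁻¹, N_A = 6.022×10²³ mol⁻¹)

Product: (6.33×10⁻⁴ M)(0.131 L) = 8.292×10⁻⁵ mol.
Photon energy at 355 nm: hc/λ = (6.626×10⁻³⁴)(2.998×10⁸)/(355×10⁻⁹) = 5.596×10⁻¹⁹ J.
Energy delivered: (188 mW)(4044 s) = 760.3 J.
Photons incident: 760.3 / 5.596×10⁻¹⁹ = 1.359×10²¹, i.e. 1.359×10²¹/6.022×10²³ = 0.002257 mol.
Photons absorbed: 0.367 × 0.002257 = 8.283×10⁻⁴ mol.
Φ = 8.292×10⁻⁵ mol / 8.283×10⁻⁴ mol photons = 0.10.

Φ = 0.10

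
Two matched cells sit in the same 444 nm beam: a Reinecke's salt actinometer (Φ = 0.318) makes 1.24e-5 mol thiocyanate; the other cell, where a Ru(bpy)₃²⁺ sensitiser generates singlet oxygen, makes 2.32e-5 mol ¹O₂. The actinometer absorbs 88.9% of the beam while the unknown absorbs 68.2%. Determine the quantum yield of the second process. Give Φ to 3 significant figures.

Φ = 0.776

Photons absorbed by the actinometer: 1.24e-5 / 0.318 = 3.899e-5 mol.
Incident flux: 3.899e-5 / 0.889 = 4.386e-5 einstein.
Absorbed by unknown: 0.682 × 4.386e-5 = 2.991e-5 mol.
Φ(unknown) = 2.32e-5 / 2.991e-5 = 0.776.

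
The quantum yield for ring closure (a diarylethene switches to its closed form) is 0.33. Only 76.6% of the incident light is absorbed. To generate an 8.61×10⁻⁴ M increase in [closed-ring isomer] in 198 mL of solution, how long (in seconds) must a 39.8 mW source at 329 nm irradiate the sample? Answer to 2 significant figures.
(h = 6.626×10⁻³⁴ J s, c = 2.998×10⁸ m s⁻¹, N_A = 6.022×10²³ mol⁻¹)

Product: (8.61×10⁻⁴ M)(0.198 L) = 1.705×10⁻⁴ mol.
Photons that must be absorbed: 1.705×10⁻⁴ / 0.33 = 5.167×10⁻⁴ mol.
Incident photons needed: 5.167×10⁻⁴ / 0.766 = 6.745×10⁻⁴ mol.
Photon energy: hc/λ = 6.038×10⁻¹⁹ J; per mole, 3.636×10⁵ J mol⁻¹.
Energy required: 6.745×10⁻⁴ × 3.636×10⁵ = 245.2 J.
Time: 245.2 J / 0.0398 W = 6200 s.

t ≈ 6200 s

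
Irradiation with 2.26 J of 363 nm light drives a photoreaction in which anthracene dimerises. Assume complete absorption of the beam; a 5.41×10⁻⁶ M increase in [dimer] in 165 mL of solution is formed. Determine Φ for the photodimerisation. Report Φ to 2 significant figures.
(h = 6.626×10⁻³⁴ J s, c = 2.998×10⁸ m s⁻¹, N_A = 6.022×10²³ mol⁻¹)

Product: (5.41×10⁻⁶ M)(0.165 L) = 8.927×10⁻⁷ mol.
Photon energy at 363 nm: hc/λ = (6.626×10⁻³⁴)(2.998×10⁸)/(363×10⁻⁹) = 5.472×10⁻¹⁹ J.
Photons incident: 2.26 / 5.472×10⁻¹⁹ = 4.130×10¹⁸, i.e. 4.130×10¹⁸/6.022×10²³ = 6.858×10⁻⁶ mol.
Φ = 8.927×10⁻⁷ mol / 6.858×10⁻⁶ mol photons = 0.13.

Φ = 0.13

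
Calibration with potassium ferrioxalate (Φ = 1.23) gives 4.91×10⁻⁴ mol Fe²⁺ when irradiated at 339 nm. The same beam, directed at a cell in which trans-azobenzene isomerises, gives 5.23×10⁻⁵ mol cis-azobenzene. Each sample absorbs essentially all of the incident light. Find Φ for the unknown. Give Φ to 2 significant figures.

Φ = 0.13

Photons absorbed by the actinometer: 4.91×10⁻⁴ / 1.23 = 3.992×10⁻⁴ mol.
Φ(unknown) = 5.23×10⁻⁵ / 3.992×10⁻⁴ = 0.13.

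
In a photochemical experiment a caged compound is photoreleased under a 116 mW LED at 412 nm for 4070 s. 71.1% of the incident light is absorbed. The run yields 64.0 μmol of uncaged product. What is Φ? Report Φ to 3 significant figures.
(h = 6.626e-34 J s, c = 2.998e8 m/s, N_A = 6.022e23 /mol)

Product: 64.0 μmol = 6.40e-5 mol.
Photon energy at 412 nm: hc/λ = (6.626e-34)(2.998e8)/(412e-9) = 4.822e-19 J.
Energy delivered: (116 mW)(4070 s) = 472.1 J.
Photons incident: 472.1 / 4.822e-19 = 9.791e20, i.e. 9.791e20/6.022e23 = 0.001626 mol.
Photons absorbed: 0.711 × 0.001626 = 0.001156 mol.
Φ = 6.40e-5 mol / 0.001156 mol photons = 0.0554.

Φ = 0.0554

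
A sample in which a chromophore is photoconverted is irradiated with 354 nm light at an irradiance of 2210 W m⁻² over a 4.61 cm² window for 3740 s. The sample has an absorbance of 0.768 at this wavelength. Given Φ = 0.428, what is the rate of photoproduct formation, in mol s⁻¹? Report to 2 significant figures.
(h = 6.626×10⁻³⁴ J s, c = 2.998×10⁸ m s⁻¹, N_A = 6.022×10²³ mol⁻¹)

Photon energy at 354 nm: hc/λ = (6.626×10⁻³⁴)(2.998×10⁸)/(354×10⁻⁹) = 5.612×10⁻¹⁹ J.
Energy delivered: (2210 W m⁻²)(4.61×10⁻⁴ m²)(3740 s) = 3810 J.
Photons incident: 3810 / 5.612×10⁻¹⁹ = 6.789×10²¹, i.e. 6.789×10²¹/6.022×10²³ = 0.01127 mol.
Fraction absorbed: 1 − 10^(−0.768) = 0.8294.
Photons absorbed: 0.8294 × 0.01127 = 0.009347 mol.
Product formed: 0.428 × 0.009347 = 0.004001 mol.
Rate: 0.004001 / 3740 s = 1.1×10⁻⁶ mol s⁻¹.

1.1×10⁻⁶ mol s⁻¹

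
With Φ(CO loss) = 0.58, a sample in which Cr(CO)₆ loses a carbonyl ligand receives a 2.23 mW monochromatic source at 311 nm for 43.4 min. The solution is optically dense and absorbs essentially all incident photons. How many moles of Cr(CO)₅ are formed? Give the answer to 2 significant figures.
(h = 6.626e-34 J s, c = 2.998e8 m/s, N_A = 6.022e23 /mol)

Photon energy at 311 nm: hc/λ = (6.626e-34)(2.998e8)/(311e-9) = 6.387e-19 J.
Energy delivered: (2.23 mW)(2604 s) = 5.807 J.
Photons incident: 5.807 / 6.387e-19 = 9.092e18, i.e. 9.092e18/6.022e23 = 1.510e-5 mol.
Product: Φ × n_abs = 0.58 × 1.510e-5 = 8.758e-6 mol.

8.8e-6 mol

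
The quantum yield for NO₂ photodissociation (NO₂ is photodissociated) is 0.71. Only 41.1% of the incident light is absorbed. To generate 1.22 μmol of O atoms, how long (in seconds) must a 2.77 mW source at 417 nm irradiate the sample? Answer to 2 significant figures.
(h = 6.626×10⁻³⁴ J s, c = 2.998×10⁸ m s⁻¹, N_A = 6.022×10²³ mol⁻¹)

t ≈ 430 s

Product: 1.22 μmol = 1.22×10⁻⁶ mol.
Photons that must be absorbed: 1.22×10⁻⁶ / 0.71 = 1.718×10⁻⁶ mol.
Incident photons needed: 1.718×10⁻⁶ / 0.411 = 4.180×10⁻⁶ mol.
Photon energy: hc/λ = 4.764×10⁻¹⁹ J; per mole, 2.869×10⁵ J mol⁻¹.
Energy required: 4.180×10⁻⁶ × 2.869×10⁵ = 1.199 J.
Time: 1.199 J / 0.00277 W = 430 s.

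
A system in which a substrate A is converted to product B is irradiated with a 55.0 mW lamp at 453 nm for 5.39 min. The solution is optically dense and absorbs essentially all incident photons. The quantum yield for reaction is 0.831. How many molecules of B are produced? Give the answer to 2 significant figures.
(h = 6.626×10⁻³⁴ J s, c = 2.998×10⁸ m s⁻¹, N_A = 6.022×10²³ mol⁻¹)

3.4×10¹⁹ molecules

Photon energy at 453 nm: hc/λ = (6.626×10⁻³⁴)(2.998×10⁸)/(453×10⁻⁹) = 4.385×10⁻¹⁹ J.
Energy delivered: (55.0 mW)(323.4 s) = 17.79 J.
Photons incident: 17.79 / 4.385×10⁻¹⁹ = 4.057×10¹⁹, i.e. 4.057×10¹⁹/6.022×10²³ = 6.737×10⁻⁵ mol.
Product: Φ × n_abs = 0.831 × 6.737×10⁻⁵ = 5.598×10⁻⁵ mol.
As a count: 5.598×10⁻⁵ × 6.022×10²³ = 3.4×10¹⁹.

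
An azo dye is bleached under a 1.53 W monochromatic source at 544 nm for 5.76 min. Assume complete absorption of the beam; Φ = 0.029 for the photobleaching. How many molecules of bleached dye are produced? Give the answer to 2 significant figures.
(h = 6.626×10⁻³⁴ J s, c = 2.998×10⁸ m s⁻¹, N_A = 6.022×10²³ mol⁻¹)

4.2×10¹⁹ molecules

Photon energy at 544 nm: hc/λ = (6.626×10⁻³⁴)(2.998×10⁸)/(544×10⁻⁹) = 3.652×10⁻¹⁹ J.
Energy delivered: (1.53 W)(345.6 s) = 528.8 J.
Photons incident: 528.8 / 3.652×10⁻¹⁹ = 1.448×10²¹, i.e. 1.448×10²¹/6.022×10²³ = 0.002405 mol.
Product: Φ × n_abs = 0.029 × 0.002405 = 6.975×10⁻⁵ mol.
As a count: 6.975×10⁻⁵ × 6.022×10²³ = 4.2×10¹⁹.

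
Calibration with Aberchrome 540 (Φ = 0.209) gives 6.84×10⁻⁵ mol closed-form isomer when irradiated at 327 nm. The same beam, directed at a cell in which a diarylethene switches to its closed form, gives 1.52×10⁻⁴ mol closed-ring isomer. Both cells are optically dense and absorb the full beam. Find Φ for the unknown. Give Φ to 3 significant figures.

Photons absorbed by the actinometer: 6.84×10⁻⁵ / 0.209 = 3.273×10⁻⁴ mol.
Φ(unknown) = 1.52×10⁻⁴ / 3.273×10⁻⁴ = 0.464.

Φ = 0.464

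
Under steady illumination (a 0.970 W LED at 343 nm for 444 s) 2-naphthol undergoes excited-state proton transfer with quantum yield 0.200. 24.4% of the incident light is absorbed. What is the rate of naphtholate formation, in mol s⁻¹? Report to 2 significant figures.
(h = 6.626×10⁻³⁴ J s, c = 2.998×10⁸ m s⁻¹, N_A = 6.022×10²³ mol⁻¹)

Photon energy at 343 nm: hc/λ = (6.626×10⁻³⁴)(2.998×10⁸)/(343×10⁻⁹) = 5.791×10⁻¹⁹ J.
Energy delivered: (0.970 W)(444 s) = 430.7 J.
Photons incident: 430.7 / 5.791×10⁻¹⁹ = 7.437×10²⁰, i.e. 7.437×10²⁰/6.022×10²³ = 0.001235 mol.
Photons absorbed: 0.244 × 0.001235 = 3.013×10⁻⁴ mol.
Product formed: 0.200 × 3.013×10⁻⁴ = 6.026×10⁻⁵ mol.
Rate: 6.026×10⁻⁵ / 444 s = 1.4×10⁻⁷ mol s⁻¹.

1.4×10⁻⁷ mol s⁻¹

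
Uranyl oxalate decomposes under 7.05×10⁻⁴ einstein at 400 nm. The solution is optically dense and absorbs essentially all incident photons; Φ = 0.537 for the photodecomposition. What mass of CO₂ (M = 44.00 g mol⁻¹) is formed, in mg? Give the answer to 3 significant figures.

16.7 mg

Product: Φ × n_abs = 0.537 × 7.05×10⁻⁴ = 3.786×10⁻⁴ mol.
Mass: 3.786×10⁻⁴ × 44.00 = 0.01666 g = 16.7 mg.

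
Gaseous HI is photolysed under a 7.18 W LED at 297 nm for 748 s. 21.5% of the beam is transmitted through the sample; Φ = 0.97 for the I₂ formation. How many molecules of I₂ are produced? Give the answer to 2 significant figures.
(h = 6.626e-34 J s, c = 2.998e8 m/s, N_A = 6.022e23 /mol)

Photon energy at 297 nm: hc/λ = (6.626e-34)(2.998e8)/(297e-9) = 6.688e-19 J.
Energy delivered: (7.18 W)(748 s) = 5371 J.
Photons incident: 5371 / 6.688e-19 = 8.031e21, i.e. 8.031e21/6.022e23 = 0.01334 mol.
Fraction absorbed: 1 − 21.5/100 = 0.7850.
Photons absorbed: 0.7850 × 0.01334 = 0.01047 mol.
Product: Φ × n_abs = 0.97 × 0.01047 = 0.01016 mol.
As a count: 0.01016 × 6.022e23 = 6.1e21.

6.1e21 molecules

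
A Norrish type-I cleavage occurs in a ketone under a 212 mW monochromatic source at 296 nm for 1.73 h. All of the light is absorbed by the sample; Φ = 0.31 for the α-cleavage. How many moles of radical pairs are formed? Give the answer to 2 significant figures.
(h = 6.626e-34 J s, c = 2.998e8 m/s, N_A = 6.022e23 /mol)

0.0010 mol

Photon energy at 296 nm: hc/λ = (6.626e-34)(2.998e8)/(296e-9) = 6.711e-19 J.
Energy delivered: (212 mW)(6228 s) = 1320 J.
Photons incident: 1320 / 6.711e-19 = 1.967e21, i.e. 1.967e21/6.022e23 = 0.003266 mol.
Product: Φ × n_abs = 0.31 × 0.003266 = 0.001012 mol.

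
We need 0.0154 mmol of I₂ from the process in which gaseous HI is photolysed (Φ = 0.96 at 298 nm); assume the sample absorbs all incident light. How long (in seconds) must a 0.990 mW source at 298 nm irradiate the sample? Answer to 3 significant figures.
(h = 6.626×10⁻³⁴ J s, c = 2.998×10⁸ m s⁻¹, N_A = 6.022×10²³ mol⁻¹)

t ≈ 6500 s

Product: 0.0154 mmol = 1.54×10⁻⁵ mol.
Photons that must be absorbed: 1.54×10⁻⁵ / 0.96 = 1.604×10⁻⁵ mol.
Photon energy: hc/λ = 6.666×10⁻¹⁹ J; per mole, 4.014×10⁵ J mol⁻¹.
Energy required: 1.604×10⁻⁵ × 4.014×10⁵ = 6.438 J.
Time: 6.438 J / 0.00099 W = 6500 s.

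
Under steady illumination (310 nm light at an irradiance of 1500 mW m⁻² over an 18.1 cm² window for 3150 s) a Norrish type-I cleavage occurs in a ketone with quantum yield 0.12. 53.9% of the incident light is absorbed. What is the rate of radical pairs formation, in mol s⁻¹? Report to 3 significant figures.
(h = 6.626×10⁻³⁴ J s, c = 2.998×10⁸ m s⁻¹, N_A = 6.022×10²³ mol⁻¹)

Photon energy at 310 nm: hc/λ = (6.626×10⁻³⁴)(2.998×10⁸)/(310×10⁻⁹) = 6.408×10⁻¹⁹ J.
Energy delivered: (1500 mW m⁻²)(18.1×10⁻⁴ m²)(3150 s) = 8.552 J.
Photons incident: 8.552 / 6.408×10⁻¹⁹ = 1.335×10¹⁹, i.e. 1.335×10¹⁹/6.022×10²³ = 2.217×10⁻⁵ mol.
Photons absorbed: 0.539 × 2.217×10⁻⁵ = 1.195×10⁻⁵ mol.
Product formed: 0.12 × 1.195×10⁻⁵ = 1.434×10⁻⁶ mol.
Rate: 1.434×10⁻⁶ / 3150 s = 4.55×10⁻¹⁰ mol s⁻¹.

4.55×10⁻¹⁰ mol s⁻¹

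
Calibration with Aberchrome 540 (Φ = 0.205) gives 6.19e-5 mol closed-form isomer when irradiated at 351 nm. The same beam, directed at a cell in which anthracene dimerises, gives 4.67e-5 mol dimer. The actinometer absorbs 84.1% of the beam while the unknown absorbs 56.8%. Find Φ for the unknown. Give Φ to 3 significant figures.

Φ = 0.229

Photons absorbed by the actinometer: 6.19e-5 / 0.205 = 3.020e-4 mol.
Incident flux: 3.020e-4 / 0.841 = 3.591e-4 einstein.
Absorbed by unknown: 0.568 × 3.591e-4 = 2.040e-4 mol.
Φ(unknown) = 4.67e-5 / 2.040e-4 = 0.229.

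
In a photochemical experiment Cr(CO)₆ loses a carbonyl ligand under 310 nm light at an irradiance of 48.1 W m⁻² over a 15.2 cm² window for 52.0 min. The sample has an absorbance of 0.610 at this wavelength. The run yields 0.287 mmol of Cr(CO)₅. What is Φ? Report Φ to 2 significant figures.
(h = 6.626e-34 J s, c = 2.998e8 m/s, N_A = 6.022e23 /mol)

Product: 0.287 mmol = 2.87e-4 mol.
Photon energy at 310 nm: hc/λ = (6.626e-34)(2.998e8)/(310e-9) = 6.408e-19 J.
Energy delivered: (48.1 W m⁻²)(15.2e-4 m²)(3120 s) = 228.1 J.
Photons incident: 228.1 / 6.408e-19 = 3.560e20, i.e. 3.560e20/6.022e23 = 5.912e-4 mol.
Fraction absorbed: 1 − 10^(−0.610) = 0.7545.
Photons absorbed: 0.7545 × 5.912e-4 = 4.461e-4 mol.
Φ = 2.87e-4 mol / 4.461e-4 mol photons = 0.64.

Φ = 0.64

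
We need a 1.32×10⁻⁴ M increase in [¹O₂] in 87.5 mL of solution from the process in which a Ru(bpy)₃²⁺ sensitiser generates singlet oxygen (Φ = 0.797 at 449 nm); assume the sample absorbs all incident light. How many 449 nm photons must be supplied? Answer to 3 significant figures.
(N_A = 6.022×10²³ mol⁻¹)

Product: (1.32×10⁻⁴ M)(0.0875 L) = 1.155×10⁻⁵ mol.
Photons that must be absorbed: 1.155×10⁻⁵ / 0.797 = 1.449×10⁻⁵ mol.
Photon count: 1.449×10⁻⁵ × 6.022×10²³ = 8.73×10¹⁸.

8.73×10¹⁸ photons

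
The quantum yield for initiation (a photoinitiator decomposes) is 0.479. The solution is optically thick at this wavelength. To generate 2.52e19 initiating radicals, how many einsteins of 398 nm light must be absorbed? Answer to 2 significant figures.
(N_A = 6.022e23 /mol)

8.7e-5 einstein

Product: 2.52e19 / 6.022e23 = 4.185e-5 mol.
Photons that must be absorbed: 4.185e-5 / 0.479 = 8.737e-5 mol.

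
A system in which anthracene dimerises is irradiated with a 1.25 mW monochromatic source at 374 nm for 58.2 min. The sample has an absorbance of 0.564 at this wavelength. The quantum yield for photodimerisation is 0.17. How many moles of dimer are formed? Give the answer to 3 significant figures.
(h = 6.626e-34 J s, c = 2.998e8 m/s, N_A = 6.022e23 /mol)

Photon energy at 374 nm: hc/λ = (6.626e-34)(2.998e8)/(374e-9) = 5.311e-19 J.
Energy delivered: (1.25 mW)(3492 s) = 4.365 J.
Photons incident: 4.365 / 5.311e-19 = 8.219e18, i.e. 8.219e18/6.022e23 = 1.365e-5 mol.
Fraction absorbed: 1 − 10^(−0.564) = 0.7271.
Photons absorbed: 0.7271 × 1.365e-5 = 9.925e-6 mol.
Product: Φ × n_abs = 0.17 × 9.925e-6 = 1.687e-6 mol.

1.69e-6 mol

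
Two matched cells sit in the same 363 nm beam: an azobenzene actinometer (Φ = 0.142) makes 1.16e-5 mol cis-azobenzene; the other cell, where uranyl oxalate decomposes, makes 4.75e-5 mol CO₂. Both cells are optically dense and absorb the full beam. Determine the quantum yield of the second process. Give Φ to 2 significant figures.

Photons absorbed by the actinometer: 1.16e-5 / 0.142 = 8.169e-5 mol.
Φ(unknown) = 4.75e-5 / 8.169e-5 = 0.58.

Φ = 0.58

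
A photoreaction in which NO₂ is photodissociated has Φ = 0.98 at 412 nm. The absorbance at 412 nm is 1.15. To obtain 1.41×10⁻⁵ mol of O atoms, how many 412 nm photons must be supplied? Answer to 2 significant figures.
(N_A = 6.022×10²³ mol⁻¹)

9.3×10¹⁸ photons

Photons that must be absorbed: 1.41×10⁻⁵ / 0.98 = 1.439×10⁻⁵ mol.
Fraction absorbed: 1 − 10^(−1.15) = 0.9292.
Incident photons needed: 1.439×10⁻⁵ / 0.9292 = 1.549×10⁻⁵ mol.
Photon count: 1.549×10⁻⁵ × 6.022×10²³ = 9.3×10¹⁸.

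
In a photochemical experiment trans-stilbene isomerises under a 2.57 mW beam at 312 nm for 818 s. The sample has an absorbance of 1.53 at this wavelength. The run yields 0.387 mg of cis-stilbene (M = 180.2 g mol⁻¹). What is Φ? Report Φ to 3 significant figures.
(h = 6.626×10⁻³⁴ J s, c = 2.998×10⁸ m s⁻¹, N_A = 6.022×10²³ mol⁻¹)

Φ = 0.404

Product: 0.387 mg / 180.2 g mol⁻¹ = 2.148×10⁻⁶ mol.
Photon energy at 312 nm: hc/λ = (6.626×10⁻³⁴)(2.998×10⁸)/(312×10⁻⁹) = 6.367×10⁻¹⁹ J.
Energy delivered: (2.57 mW)(818 s) = 2.102 J.
Photons incident: 2.102 / 6.367×10⁻¹⁹ = 3.301×10¹⁸, i.e. 3.301×10¹⁸/6.022×10²³ = 5.482×10⁻⁶ mol.
Fraction absorbed: 1 − 10^(−1.53) = 0.9705.
Photons absorbed: 0.9705 × 5.482×10⁻⁶ = 5.320×10⁻⁶ mol.
Φ = 2.148×10⁻⁶ mol / 5.320×10⁻⁶ mol photons = 0.404.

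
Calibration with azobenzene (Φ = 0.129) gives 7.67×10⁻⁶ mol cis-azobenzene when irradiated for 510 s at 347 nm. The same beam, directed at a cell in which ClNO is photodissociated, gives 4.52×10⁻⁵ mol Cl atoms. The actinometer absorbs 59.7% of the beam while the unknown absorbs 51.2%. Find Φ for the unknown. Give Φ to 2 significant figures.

Φ = 0.89

Photons absorbed by the actinometer: 7.67×10⁻⁶ / 0.129 = 5.946×10⁻⁵ mol.
Incident flux: 5.946×10⁻⁵ / 0.597 = 9.960×10⁻⁵ einstein.
Absorbed by unknown: 0.512 × 9.960×10⁻⁵ = 5.100×10⁻⁵ mol.
Φ(unknown) = 4.52×10⁻⁵ / 5.100×10⁻⁵ = 0.89.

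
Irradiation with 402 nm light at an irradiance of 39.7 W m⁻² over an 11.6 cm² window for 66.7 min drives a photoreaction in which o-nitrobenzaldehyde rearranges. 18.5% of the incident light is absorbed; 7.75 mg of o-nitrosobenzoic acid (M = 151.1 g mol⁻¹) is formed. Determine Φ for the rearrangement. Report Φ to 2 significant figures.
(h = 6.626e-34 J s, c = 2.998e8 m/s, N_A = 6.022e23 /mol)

Φ = 0.45

Product: 7.75 mg / 151.1 g mol⁻¹ = 5.129e-5 mol.
Photon energy at 402 nm: hc/λ = (6.626e-34)(2.998e8)/(402e-9) = 4.941e-19 J.
Energy delivered: (39.7 W m⁻²)(11.6e-4 m²)(4002 s) = 184.3 J.
Photons incident: 184.3 / 4.941e-19 = 3.730e20, i.e. 3.730e20/6.022e23 = 6.194e-4 mol.
Photons absorbed: 0.185 × 6.194e-4 = 1.146e-4 mol.
Φ = 5.129e-5 mol / 1.146e-4 mol photons = 0.45.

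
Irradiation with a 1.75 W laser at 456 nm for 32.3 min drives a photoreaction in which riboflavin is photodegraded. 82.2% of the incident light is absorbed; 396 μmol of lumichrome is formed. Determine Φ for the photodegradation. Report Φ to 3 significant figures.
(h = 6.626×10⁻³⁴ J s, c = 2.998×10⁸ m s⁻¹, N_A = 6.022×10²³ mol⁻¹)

Product: 396 μmol = 3.96×10⁻⁴ mol.
Photon energy at 456 nm: hc/λ = (6.626×10⁻³⁴)(2.998×10⁸)/(456×10⁻⁹) = 4.356×10⁻¹⁹ J.
Energy delivered: (1.75 W)(1938 s) = 3391 J.
Photons incident: 3391 / 4.356×10⁻¹⁹ = 7.785×10²¹, i.e. 7.785×10²¹/6.022×10²³ = 0.01293 mol.
Photons absorbed: 0.822 × 0.01293 = 0.01063 mol.
Φ = 3.96×10⁻⁴ mol / 0.01063 mol photons = 0.0373.

Φ = 0.0373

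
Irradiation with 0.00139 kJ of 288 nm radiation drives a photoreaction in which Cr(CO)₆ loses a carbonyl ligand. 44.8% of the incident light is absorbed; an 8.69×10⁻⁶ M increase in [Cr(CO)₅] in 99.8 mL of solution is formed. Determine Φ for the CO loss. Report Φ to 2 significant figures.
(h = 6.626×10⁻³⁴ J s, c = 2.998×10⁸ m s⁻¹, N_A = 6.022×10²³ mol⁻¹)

Φ = 0.58

Product: (8.69×10⁻⁶ M)(0.0998 L) = 8.673×10⁻⁷ mol.
Photon energy at 288 nm: hc/λ = (6.626×10⁻³⁴)(2.998×10⁸)/(288×10⁻⁹) = 6.897×10⁻¹⁹ J.
Incident energy: 0.00139 kJ = 1.39 J.
Photons incident: 1.39 / 6.897×10⁻¹⁹ = 2.015×10¹⁸, i.e. 2.015×10¹⁸/6.022×10²³ = 3.346×10⁻⁶ mol.
Photons absorbed: 0.448 × 3.346×10⁻⁶ = 1.499×10⁻⁶ mol.
Φ = 8.673×10⁻⁷ mol / 1.499×10⁻⁶ mol photons = 0.58.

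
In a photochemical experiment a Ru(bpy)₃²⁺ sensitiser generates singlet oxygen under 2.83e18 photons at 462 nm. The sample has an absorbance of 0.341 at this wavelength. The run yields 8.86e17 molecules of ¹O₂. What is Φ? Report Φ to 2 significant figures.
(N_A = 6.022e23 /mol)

Φ = 0.58

Product: 8.86e17 / 6.022e23 = 1.471e-6 mol.
Moles of photons: 2.83e18 / 6.022e23 = 4.699e-6 mol.
Fraction absorbed: 1 − 10^(−0.341) = 0.5440.
Photons absorbed: 0.5440 × 4.699e-6 = 2.556e-6 mol.
Φ = 1.471e-6 mol / 2.556e-6 mol photons = 0.58.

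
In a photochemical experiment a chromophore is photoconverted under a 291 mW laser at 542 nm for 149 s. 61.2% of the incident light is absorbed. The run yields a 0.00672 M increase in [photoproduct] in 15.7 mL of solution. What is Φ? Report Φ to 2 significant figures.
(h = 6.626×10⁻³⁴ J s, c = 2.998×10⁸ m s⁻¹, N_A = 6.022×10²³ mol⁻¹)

Product: (0.00672 M)(0.0157 L) = 1.055×10⁻⁴ mol.
Photon energy at 542 nm: hc/λ = (6.626×10⁻³⁴)(2.998×10⁸)/(542×10⁻⁹) = 3.665×10⁻¹⁹ J.
Energy delivered: (291 mW)(149 s) = 43.36 J.
Photons incident: 43.36 / 3.665×10⁻¹⁹ = 1.183×10²⁰, i.e. 1.183×10²⁰/6.022×10²³ = 1.964×10⁻⁴ mol.
Photons absorbed: 0.612 × 1.964×10⁻⁴ = 1.202×10⁻⁴ mol.
Φ = 1.055×10⁻⁴ mol / 1.202×10⁻⁴ mol photons = 0.88.

Φ = 0.88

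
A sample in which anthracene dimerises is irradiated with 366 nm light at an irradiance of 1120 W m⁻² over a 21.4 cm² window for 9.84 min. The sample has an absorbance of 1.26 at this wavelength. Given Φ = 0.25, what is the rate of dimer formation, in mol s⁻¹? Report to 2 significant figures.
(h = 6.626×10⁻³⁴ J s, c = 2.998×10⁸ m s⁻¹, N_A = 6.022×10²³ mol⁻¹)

1.7×10⁻⁶ mol s⁻¹

Photon energy at 366 nm: hc/λ = (6.626×10⁻³⁴)(2.998×10⁸)/(366×10⁻⁹) = 5.428×10⁻¹⁹ J.
Energy delivered: (1120 W m⁻²)(21.4×10⁻⁴ m²)(590.4 s) = 1415 J.
Photons incident: 1415 / 5.428×10⁻¹⁹ = 2.607×10²¹, i.e. 2.607×10²¹/6.022×10²³ = 0.004329 mol.
Fraction absorbed: 1 − 10^(−1.26) = 0.9450.
Photons absorbed: 0.9450 × 0.004329 = 0.004091 mol.
Product formed: 0.25 × 0.004091 = 0.001023 mol.
Rate: 0.001023 / 590.4 s = 1.7×10⁻⁶ mol s⁻¹.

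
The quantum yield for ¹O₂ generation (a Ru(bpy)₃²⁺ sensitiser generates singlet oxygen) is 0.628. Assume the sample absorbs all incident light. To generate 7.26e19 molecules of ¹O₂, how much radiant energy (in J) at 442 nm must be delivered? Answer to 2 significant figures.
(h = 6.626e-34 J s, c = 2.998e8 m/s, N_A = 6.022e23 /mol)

52 J

Product: 7.26e19 / 6.022e23 = 1.206e-4 mol.
Photons that must be absorbed: 1.206e-4 / 0.628 = 1.920e-4 mol.
Photon energy: hc/λ = 4.494e-19 J; per mole, 2.706e5 J mol⁻¹.
Energy required: 1.920e-4 × 2.706e5 = 52 J.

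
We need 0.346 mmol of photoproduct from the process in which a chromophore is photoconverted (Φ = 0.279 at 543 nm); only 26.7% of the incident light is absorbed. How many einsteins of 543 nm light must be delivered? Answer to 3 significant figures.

0.00464 einstein

Product: 0.346 mmol = 3.46e-4 mol.
Photons that must be absorbed: 3.46e-4 / 0.279 = 0.001240 mol.
Incident photons needed: 0.001240 / 0.267 = 0.004644 mol.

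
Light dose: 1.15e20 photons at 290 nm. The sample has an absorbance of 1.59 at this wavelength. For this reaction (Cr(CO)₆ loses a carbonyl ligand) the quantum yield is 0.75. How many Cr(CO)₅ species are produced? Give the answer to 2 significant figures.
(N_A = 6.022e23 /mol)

8.4e19 species

Moles of photons: 1.15e20 / 6.022e23 = 1.910e-4 mol.
Fraction absorbed: 1 − 10^(−1.59) = 0.9743.
Photons absorbed: 0.9743 × 1.910e-4 = 1.861e-4 mol.
Product: Φ × n_abs = 0.75 × 1.861e-4 = 1.396e-4 mol.
As a count: 1.396e-4 × 6.022e23 = 8.4e19.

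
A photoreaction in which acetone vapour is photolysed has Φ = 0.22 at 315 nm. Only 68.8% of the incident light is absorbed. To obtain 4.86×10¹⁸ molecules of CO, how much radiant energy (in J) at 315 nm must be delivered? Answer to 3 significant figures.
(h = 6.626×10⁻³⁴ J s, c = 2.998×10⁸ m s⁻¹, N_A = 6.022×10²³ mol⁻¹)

20.2 J

Product: 4.86×10¹⁸ / 6.022×10²³ = 8.070×10⁻⁶ mol.
Photons that must be absorbed: 8.070×10⁻⁶ / 0.22 = 3.668×10⁻⁵ mol.
Incident photons needed: 3.668×10⁻⁵ / 0.688 = 5.331×10⁻⁵ mol.
Photon energy: hc/λ = 6.306×10⁻¹⁹ J; per mole, 3.797×10⁵ J mol⁻¹.
Energy required: 5.331×10⁻⁵ × 3.797×10⁵ = 20.2 J.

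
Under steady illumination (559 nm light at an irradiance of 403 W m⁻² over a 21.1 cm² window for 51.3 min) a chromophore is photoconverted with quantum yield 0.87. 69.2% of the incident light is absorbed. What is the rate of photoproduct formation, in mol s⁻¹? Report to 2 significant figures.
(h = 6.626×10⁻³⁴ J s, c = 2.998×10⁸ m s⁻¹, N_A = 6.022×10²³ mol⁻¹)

Photon energy at 559 nm: hc/λ = (6.626×10⁻³⁴)(2.998×10⁸)/(559×10⁻⁹) = 3.554×10⁻¹⁹ J.
Energy delivered: (403 W m⁻²)(21.1×10⁻⁴ m²)(3078 s) = 2617 J.
Photons incident: 2617 / 3.554×10⁻¹⁹ = 7.364×10²¹, i.e. 7.364×10²¹/6.022×10²³ = 0.01223 mol.
Photons absorbed: 0.692 × 0.01223 = 0.008463 mol.
Product formed: 0.87 × 0.008463 = 0.007363 mol.
Rate: 0.007363 / 3078 s = 2.4×10⁻⁶ mol s⁻¹.

2.4×10⁻⁶ mol s⁻¹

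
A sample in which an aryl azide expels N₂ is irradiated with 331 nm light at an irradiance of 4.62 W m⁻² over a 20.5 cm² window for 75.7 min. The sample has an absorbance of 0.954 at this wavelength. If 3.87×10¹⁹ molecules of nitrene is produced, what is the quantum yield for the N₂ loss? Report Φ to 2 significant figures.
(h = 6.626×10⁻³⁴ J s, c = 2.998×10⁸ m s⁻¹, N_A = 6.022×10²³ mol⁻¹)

Product: 3.87×10¹⁹ / 6.022×10²³ = 6.426×10⁻⁵ mol.
Photon energy at 331 nm: hc/λ = (6.626×10⁻³⁴)(2.998×10⁸)/(331×10⁻⁹) = 6.001×10⁻¹⁹ J.
Energy delivered: (4.62 W m⁻²)(20.5×10⁻⁴ m²)(4542 s) = 43.02 J.
Photons incident: 43.02 / 6.001×10⁻¹⁹ = 7.169×10¹⁹, i.e. 7.169×10¹⁹/6.022×10²³ = 1.190×10⁻⁴ mol.
Fraction absorbed: 1 − 10^(−0.954) = 0.8888.
Photons absorbed: 0.8888 × 1.190×10⁻⁴ = 1.058×10⁻⁴ mol.
Φ = 6.426×10⁻⁵ mol / 1.058×10⁻⁴ mol photons = 0.61.

Φ = 0.61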